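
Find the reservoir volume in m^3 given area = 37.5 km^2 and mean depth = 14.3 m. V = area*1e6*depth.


V = 37.5 * 1e6 * 14.3 = 5.3625e+08 m^3


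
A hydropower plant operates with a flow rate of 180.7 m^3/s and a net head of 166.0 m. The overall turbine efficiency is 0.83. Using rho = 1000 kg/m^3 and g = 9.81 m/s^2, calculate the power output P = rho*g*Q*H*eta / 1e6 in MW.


P = 1000 * 9.81 * 180.7 * 166.0 * 0.83 / 1e6 = 244.2381 MW


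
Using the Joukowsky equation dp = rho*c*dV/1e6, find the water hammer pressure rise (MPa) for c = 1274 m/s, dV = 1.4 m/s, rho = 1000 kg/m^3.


dp = 1000 * 1274 * 1.4 / 1e6 = 1.7836 MPa


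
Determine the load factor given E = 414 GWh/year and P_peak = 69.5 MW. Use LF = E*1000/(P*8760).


LF = 414 * 1000 / (69.5 * 8760) = 0.6800


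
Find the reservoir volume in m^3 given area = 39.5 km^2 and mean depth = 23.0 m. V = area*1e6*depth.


V = 39.5 * 1e6 * 23.0 = 9.0850e+08 m^3


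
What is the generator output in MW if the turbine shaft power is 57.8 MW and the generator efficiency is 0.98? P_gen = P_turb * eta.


P_gen = 57.8 * 0.98 = 56.6440 MW


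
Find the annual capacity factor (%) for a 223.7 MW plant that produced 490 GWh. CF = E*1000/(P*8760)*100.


CF = 490 * 1000 / (223.7 * 8760) * 100 = 25.0049 %


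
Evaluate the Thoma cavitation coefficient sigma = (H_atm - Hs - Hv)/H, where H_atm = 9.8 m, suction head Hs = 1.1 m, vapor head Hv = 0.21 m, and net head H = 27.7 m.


sigma = (9.8 - 1.1 - 0.21) / 27.7 = 0.3065


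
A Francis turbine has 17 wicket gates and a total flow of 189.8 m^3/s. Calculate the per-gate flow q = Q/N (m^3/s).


q = 189.8 / 17 = 11.1647 m^3/s


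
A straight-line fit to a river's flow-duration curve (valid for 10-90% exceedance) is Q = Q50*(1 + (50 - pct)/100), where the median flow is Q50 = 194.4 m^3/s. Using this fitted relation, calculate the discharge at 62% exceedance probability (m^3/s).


Q = 194.4 * (1 + (50 - 62)/100) = 171.0720 m^3/s


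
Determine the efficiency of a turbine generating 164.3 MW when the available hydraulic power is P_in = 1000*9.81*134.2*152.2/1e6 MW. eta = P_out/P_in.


P_in = 1000 * 9.81 * 134.2 * 152.2 / 1e6 = 200.3716 MW
eta = 164.3 / 200.3716 = 0.8200


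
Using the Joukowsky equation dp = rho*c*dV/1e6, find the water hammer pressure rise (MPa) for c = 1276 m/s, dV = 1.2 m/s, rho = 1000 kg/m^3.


dp = 1000 * 1276 * 1.2 / 1e6 = 1.5312 MPa


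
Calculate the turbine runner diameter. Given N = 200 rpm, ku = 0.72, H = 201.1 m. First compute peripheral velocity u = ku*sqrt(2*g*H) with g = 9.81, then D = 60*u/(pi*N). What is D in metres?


u = 0.72 * sqrt(2*9.81*201.1) = 45.2260 m/s
D = 60 * 45.2260 / (pi * 200) = 4.3188 m


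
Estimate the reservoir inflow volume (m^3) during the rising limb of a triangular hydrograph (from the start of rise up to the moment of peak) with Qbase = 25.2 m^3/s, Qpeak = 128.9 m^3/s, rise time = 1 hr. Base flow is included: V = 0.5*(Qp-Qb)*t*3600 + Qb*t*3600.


V = 0.5*(128.9 - 25.2)*1*3600 + 25.2*1*3600 = 277380.0000 m^3


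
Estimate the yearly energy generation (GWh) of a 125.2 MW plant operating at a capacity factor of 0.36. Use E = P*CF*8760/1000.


E = 125.2 * 0.36 * 8760 / 1000 = 394.8307 GWh


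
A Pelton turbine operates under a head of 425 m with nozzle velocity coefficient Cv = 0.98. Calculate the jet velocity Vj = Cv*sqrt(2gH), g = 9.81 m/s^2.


Vj = 0.98 * sqrt(2*9.81*425) = 89.4891 m/s


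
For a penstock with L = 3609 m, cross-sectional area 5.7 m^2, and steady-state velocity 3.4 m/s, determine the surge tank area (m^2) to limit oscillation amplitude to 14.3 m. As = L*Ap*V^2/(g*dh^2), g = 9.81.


As = 3609 * 5.7 * 3.4^2 / (9.81 * 14.3^2) = 118.5437 m^2


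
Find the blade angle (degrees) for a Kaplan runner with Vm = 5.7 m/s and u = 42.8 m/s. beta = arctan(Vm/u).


beta = arctan(5.7 / 42.8) = 7.5859 degrees


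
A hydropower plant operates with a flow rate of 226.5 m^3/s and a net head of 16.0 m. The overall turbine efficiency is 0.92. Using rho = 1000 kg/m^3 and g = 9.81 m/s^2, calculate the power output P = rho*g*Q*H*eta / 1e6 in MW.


P = 1000 * 9.81 * 226.5 * 16.0 * 0.92 / 1e6 = 32.7073 MW


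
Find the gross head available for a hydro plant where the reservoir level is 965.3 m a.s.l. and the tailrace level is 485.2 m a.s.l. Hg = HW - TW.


Hg = 965.3 - 485.2 = 480.1000 m


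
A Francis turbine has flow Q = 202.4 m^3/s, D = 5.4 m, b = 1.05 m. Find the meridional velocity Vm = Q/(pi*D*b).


Vm = 202.4 / (pi * 5.4 * 1.05) = 11.3626 m/s


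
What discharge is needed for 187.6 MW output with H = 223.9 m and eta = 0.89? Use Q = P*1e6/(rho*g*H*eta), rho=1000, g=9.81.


Q = 187.6 * 1e6 / (1000 * 9.81 * 223.9 * 0.89) = 95.9665 m^3/s


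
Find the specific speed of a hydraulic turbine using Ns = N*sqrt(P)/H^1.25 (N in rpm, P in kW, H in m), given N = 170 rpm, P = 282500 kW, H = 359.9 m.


Ns = 170 * 282500^0.5 / 359.9^1.25 = 57.6409


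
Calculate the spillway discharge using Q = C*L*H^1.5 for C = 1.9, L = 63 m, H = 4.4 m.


Q = 1.9 * 63 * 4.4^1.5 = 1104.7733 m^3/s


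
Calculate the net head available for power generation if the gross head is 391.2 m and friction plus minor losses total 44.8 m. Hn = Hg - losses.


Hn = 391.2 - 44.8 = 346.4000 m


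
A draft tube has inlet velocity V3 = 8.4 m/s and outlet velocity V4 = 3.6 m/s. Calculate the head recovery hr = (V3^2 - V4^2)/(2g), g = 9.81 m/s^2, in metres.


hr = (8.4^2 - 3.6^2) / (2*9.81) = 2.9358 m


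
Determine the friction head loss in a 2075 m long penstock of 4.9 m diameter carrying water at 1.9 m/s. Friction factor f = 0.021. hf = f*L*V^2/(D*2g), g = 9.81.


hf = 0.021 * 2075 * 1.9^2 / (4.9 * 2 * 9.81) = 1.6362 m


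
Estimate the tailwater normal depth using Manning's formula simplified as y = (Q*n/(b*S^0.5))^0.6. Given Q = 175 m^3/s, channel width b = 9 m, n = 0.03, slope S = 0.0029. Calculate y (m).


y = (175 * 0.03 / (9 * 0.0029^0.5))^0.6 = 4.1767 m


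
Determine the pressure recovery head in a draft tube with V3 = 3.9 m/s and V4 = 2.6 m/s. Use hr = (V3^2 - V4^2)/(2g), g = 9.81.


hr = (3.9^2 - 2.6^2) / (2*9.81) = 0.4307 m


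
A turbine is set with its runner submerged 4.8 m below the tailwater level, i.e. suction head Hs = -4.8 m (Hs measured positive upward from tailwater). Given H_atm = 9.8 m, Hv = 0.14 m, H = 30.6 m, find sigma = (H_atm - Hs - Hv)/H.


sigma = (9.8 - (-4.8) - 0.14) / 30.6 = 0.4725


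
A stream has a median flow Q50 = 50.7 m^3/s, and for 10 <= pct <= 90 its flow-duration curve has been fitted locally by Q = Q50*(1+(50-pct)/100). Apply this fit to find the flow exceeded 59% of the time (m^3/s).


Q = 50.7 * (1 + (50 - 59)/100) = 46.1370 m^3/s


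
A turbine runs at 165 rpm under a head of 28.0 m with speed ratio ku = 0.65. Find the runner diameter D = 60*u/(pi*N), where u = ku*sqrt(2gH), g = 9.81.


u = 0.65 * sqrt(2*9.81*28.0) = 15.2350 m/s
D = 60 * 15.2350 / (pi * 165) = 1.7634 m


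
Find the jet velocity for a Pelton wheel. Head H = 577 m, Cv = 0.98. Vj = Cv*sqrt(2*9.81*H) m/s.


Vj = 0.98 * sqrt(2*9.81*577) = 104.2710 m/s


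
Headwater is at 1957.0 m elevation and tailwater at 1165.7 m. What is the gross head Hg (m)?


Hg = 1957.0 - 1165.7 = 791.3000 m


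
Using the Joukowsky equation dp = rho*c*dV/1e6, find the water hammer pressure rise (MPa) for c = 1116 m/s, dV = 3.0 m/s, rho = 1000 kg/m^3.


dp = 1000 * 1116 * 3.0 / 1e6 = 3.3480 MPa


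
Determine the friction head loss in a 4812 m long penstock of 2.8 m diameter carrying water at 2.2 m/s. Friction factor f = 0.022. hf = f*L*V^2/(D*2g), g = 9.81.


hf = 0.022 * 4812 * 2.2^2 / (2.8 * 2 * 9.81) = 9.3269 m


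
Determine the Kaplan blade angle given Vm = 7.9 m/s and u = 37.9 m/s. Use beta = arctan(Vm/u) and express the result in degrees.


beta = arctan(7.9 / 37.9) = 11.7743 degrees


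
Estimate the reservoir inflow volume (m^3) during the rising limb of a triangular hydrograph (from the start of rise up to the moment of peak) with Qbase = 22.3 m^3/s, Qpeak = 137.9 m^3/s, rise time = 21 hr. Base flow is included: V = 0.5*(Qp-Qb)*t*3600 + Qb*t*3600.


V = 0.5*(137.9 - 22.3)*21*3600 + 22.3*21*3600 = 6.0556e+06 m^3


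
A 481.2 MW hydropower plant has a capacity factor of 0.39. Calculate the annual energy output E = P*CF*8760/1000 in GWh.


E = 481.2 * 0.39 * 8760 / 1000 = 1643.9717 GWh


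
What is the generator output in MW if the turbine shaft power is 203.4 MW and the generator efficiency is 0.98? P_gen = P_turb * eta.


P_gen = 203.4 * 0.98 = 199.3320 MW


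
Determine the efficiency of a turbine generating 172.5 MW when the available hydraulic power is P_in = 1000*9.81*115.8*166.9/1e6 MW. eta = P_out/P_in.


P_in = 1000 * 9.81 * 115.8 * 166.9 / 1e6 = 189.5981 MW
eta = 172.5 / 189.5981 = 0.9098


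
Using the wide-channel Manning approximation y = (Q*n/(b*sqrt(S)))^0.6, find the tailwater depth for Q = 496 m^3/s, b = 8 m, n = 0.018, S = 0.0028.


y = (496 * 0.018 / (8 * 0.0028^0.5))^0.6 = 6.2295 m


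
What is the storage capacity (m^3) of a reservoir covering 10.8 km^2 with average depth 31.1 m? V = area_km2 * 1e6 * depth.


V = 10.8 * 1e6 * 31.1 = 3.3588e+08 m^3


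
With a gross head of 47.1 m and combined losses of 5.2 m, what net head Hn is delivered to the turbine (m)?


Hn = 47.1 - 5.2 = 41.9000 m


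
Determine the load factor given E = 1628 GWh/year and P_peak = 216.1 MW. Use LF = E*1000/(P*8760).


LF = 1628 * 1000 / (216.1 * 8760) = 0.8600


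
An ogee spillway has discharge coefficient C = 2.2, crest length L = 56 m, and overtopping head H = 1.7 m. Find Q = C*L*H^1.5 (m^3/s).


Q = 2.2 * 56 * 1.7^1.5 = 273.0764 m^3/s


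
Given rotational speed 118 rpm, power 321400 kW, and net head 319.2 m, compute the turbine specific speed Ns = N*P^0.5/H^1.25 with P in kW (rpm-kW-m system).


Ns = 118 * 321400^0.5 / 319.2^1.25 = 49.5823


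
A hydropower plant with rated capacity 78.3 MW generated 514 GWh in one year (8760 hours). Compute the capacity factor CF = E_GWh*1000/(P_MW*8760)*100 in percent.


CF = 514 * 1000 / (78.3 * 8760) * 100 = 74.9372 %


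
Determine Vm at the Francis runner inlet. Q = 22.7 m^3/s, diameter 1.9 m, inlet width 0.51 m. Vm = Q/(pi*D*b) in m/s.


Vm = 22.7 / (pi * 1.9 * 0.51) = 7.4568 m/s


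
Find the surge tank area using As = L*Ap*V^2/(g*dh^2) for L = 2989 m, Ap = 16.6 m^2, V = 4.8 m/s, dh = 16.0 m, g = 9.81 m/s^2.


As = 2989 * 16.6 * 4.8^2 / (9.81 * 16.0^2) = 455.2055 m^2


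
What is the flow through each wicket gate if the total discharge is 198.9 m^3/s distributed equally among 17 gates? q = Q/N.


q = 198.9 / 17 = 11.7000 m^3/s


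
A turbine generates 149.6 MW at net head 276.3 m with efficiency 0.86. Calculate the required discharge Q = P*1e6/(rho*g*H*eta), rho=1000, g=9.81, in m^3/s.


Q = 149.6 * 1e6 / (1000 * 9.81 * 276.3 * 0.86) = 64.1776 m^3/s


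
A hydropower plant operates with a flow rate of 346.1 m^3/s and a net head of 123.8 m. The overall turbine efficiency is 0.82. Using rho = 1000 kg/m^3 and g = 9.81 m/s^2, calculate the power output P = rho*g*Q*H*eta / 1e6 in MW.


P = 1000 * 9.81 * 346.1 * 123.8 * 0.82 / 1e6 = 344.6713 MW


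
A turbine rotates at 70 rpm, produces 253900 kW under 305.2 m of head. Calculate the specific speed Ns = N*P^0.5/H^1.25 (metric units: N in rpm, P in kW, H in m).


Ns = 70 * 253900^0.5 / 305.2^1.25 = 27.6502


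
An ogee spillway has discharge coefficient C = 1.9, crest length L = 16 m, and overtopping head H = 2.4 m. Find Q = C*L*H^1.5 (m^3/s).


Q = 1.9 * 16 * 2.4^1.5 = 113.0291 m^3/s


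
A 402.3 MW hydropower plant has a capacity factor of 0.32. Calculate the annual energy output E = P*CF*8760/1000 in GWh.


E = 402.3 * 0.32 * 8760 / 1000 = 1127.7274 GWh


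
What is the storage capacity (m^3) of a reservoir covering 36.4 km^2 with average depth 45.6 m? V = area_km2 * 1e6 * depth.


V = 36.4 * 1e6 * 45.6 = 1.6598e+09 m^3


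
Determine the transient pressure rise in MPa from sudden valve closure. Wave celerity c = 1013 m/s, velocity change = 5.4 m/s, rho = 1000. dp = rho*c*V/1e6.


dp = 1000 * 1013 * 5.4 / 1e6 = 5.4702 MPa


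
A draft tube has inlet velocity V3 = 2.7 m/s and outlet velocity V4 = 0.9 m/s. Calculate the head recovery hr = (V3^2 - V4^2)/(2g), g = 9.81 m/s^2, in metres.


hr = (2.7^2 - 0.9^2) / (2*9.81) = 0.3303 m


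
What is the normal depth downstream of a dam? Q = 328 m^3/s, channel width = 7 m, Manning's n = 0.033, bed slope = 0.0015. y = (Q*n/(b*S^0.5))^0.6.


y = (328 * 0.033 / (7 * 0.0015^0.5))^0.6 = 9.1358 m


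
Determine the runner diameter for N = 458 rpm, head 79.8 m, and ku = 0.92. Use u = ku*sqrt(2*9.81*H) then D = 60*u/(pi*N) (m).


u = 0.92 * sqrt(2*9.81*79.8) = 36.4031 m/s
D = 60 * 36.4031 / (pi * 458) = 1.5180 m


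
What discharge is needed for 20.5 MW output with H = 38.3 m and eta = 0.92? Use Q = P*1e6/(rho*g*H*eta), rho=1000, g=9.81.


Q = 20.5 * 1e6 / (1000 * 9.81 * 38.3 * 0.92) = 59.3059 m^3/s


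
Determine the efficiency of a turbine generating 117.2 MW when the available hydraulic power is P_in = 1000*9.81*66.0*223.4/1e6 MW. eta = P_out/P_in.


P_in = 1000 * 9.81 * 66.0 * 223.4 / 1e6 = 144.6426 MW
eta = 117.2 / 144.6426 = 0.8103


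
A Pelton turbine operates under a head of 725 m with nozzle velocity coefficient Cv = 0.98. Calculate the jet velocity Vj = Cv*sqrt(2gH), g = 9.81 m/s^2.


Vj = 0.98 * sqrt(2*9.81*725) = 116.8812 m/s


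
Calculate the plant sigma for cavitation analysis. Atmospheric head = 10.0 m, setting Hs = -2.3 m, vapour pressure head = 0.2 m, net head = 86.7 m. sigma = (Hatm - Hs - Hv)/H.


sigma = (10.0 - (-2.3) - 0.2) / 86.7 = 0.1396


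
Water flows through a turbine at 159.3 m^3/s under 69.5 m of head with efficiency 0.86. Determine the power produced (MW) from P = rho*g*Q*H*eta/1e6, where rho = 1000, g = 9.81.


P = 1000 * 9.81 * 159.3 * 69.5 * 0.86 / 1e6 = 93.4046 MW


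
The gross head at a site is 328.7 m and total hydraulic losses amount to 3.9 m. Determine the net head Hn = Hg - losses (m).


Hn = 328.7 - 3.9 = 324.8000 m


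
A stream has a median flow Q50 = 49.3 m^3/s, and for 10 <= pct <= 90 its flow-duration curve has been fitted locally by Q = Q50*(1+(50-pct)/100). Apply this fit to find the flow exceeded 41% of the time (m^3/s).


Q = 49.3 * (1 + (50 - 41)/100) = 53.7370 m^3/s


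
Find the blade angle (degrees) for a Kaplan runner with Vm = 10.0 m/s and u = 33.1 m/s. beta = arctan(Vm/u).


beta = arctan(10.0 / 33.1) = 16.8103 degrees


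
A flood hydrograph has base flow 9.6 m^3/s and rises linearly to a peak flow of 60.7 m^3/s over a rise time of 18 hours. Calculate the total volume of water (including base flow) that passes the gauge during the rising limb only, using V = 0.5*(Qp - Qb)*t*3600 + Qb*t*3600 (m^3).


V = 0.5*(60.7 - 9.6)*18*3600 + 9.6*18*3600 = 2.2777e+06 m^3


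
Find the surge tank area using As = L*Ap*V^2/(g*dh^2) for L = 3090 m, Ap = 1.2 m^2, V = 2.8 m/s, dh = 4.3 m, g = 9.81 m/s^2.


As = 3090 * 1.2 * 2.8^2 / (9.81 * 4.3^2) = 160.2691 m^2


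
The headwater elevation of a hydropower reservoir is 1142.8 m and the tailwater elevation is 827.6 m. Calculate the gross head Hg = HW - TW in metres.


Hg = 1142.8 - 827.6 = 315.2000 m


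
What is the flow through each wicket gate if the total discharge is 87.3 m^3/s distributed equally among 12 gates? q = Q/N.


q = 87.3 / 12 = 7.2750 m^3/s


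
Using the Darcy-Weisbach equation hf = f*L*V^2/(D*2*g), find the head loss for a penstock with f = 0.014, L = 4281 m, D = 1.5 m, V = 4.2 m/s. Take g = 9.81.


hf = 0.014 * 4281 * 4.2^2 / (1.5 * 2 * 9.81) = 35.9237 m


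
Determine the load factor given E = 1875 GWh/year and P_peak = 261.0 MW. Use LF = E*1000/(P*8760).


LF = 1875 * 1000 / (261.0 * 8760) = 0.8201


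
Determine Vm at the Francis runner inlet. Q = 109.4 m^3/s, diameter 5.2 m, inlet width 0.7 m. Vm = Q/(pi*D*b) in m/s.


Vm = 109.4 / (pi * 5.2 * 0.7) = 9.5668 m/s


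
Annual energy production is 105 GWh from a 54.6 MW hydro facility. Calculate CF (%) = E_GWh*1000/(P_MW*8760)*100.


CF = 105 * 1000 / (54.6 * 8760) * 100 = 21.9529 %


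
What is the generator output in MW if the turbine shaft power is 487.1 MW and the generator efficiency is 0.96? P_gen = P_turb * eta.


P_gen = 487.1 * 0.96 = 467.6160 MW


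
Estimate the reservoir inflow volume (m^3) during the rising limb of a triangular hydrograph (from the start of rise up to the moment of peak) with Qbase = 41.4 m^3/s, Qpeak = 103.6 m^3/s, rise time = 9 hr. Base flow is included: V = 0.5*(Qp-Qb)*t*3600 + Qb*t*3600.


V = 0.5*(103.6 - 41.4)*9*3600 + 41.4*9*3600 = 2.3490e+06 m^3


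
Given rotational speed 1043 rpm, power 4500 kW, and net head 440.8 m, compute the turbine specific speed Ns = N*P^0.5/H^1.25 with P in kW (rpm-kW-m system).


Ns = 1043 * 4500^0.5 / 440.8^1.25 = 34.6409


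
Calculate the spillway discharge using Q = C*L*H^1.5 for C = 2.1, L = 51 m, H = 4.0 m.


Q = 2.1 * 51 * 4.0^1.5 = 856.8000 m^3/s


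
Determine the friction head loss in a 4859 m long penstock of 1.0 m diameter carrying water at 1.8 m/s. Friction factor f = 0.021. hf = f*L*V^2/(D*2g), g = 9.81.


hf = 0.021 * 4859 * 1.8^2 / (1.0 * 2 * 9.81) = 16.8505 m


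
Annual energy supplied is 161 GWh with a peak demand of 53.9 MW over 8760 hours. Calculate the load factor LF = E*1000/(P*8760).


LF = 161 * 1000 / (53.9 * 8760) = 0.3410


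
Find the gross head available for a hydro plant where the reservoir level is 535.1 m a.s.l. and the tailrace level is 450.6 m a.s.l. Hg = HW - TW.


Hg = 535.1 - 450.6 = 84.5000 m


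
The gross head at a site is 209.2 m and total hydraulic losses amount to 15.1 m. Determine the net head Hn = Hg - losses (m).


Hn = 209.2 - 15.1 = 194.1000 m


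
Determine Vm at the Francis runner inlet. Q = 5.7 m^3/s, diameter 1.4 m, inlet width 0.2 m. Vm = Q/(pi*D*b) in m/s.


Vm = 5.7 / (pi * 1.4 * 0.2) = 6.4799 m/s


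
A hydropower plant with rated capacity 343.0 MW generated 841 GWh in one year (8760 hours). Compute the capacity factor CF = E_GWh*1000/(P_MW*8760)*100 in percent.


CF = 841 * 1000 / (343.0 * 8760) * 100 = 27.9897 %


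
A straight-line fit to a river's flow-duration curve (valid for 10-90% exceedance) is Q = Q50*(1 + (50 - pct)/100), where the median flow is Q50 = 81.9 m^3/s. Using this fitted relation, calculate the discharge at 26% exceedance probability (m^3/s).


Q = 81.9 * (1 + (50 - 26)/100) = 101.5560 m^3/s


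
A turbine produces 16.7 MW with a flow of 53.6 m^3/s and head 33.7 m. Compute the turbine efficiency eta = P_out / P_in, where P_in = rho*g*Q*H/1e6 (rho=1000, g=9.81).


P_in = 1000 * 9.81 * 53.6 * 33.7 / 1e6 = 17.7200 MW
eta = 16.7 / 17.7200 = 0.9424


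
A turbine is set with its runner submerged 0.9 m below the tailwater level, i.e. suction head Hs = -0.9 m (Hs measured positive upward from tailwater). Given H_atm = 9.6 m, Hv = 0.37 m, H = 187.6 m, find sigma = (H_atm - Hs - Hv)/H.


sigma = (9.6 - (-0.9) - 0.37) / 187.6 = 0.0540


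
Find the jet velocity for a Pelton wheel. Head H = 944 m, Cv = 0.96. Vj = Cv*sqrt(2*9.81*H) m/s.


Vj = 0.96 * sqrt(2*9.81*944) = 130.6492 m/s


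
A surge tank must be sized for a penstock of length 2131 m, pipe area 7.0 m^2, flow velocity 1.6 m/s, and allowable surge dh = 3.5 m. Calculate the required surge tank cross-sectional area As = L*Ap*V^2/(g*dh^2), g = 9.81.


As = 2131 * 7.0 * 1.6^2 / (9.81 * 3.5^2) = 317.7725 m^2


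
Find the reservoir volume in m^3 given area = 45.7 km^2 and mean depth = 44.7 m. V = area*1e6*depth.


V = 45.7 * 1e6 * 44.7 = 2.0428e+09 m^3


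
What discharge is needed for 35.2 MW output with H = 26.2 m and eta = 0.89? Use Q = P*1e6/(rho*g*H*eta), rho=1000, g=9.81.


Q = 35.2 * 1e6 / (1000 * 9.81 * 26.2 * 0.89) = 153.8801 m^3/s


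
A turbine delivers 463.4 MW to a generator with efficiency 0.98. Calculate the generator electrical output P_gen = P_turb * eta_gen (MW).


P_gen = 463.4 * 0.98 = 454.1320 MW


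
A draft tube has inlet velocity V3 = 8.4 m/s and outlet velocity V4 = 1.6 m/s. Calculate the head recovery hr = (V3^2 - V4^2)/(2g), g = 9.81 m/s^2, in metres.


hr = (8.4^2 - 1.6^2) / (2*9.81) = 3.4659 m


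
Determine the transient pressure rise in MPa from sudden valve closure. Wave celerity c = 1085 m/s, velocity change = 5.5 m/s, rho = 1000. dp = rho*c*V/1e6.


dp = 1000 * 1085 * 5.5 / 1e6 = 5.9675 MPa


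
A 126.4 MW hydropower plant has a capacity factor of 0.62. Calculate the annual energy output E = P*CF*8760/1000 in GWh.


E = 126.4 * 0.62 * 8760 / 1000 = 686.5037 GWh


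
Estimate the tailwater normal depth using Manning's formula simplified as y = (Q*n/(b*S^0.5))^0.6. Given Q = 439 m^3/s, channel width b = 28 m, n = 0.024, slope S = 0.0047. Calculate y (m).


y = (439 * 0.024 / (28 * 0.0047^0.5))^0.6 = 2.7777 m


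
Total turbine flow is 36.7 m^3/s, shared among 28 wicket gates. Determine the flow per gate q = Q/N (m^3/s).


q = 36.7 / 28 = 1.3107 m^3/s


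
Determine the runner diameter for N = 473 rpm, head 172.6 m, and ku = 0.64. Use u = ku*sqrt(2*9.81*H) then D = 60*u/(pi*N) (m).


u = 0.64 * sqrt(2*9.81*172.6) = 37.2434 m/s
D = 60 * 37.2434 / (pi * 473) = 1.5038 m


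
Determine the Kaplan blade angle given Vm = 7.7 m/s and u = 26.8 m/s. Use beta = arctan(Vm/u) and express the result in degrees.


beta = arctan(7.7 / 26.8) = 16.0301 degrees


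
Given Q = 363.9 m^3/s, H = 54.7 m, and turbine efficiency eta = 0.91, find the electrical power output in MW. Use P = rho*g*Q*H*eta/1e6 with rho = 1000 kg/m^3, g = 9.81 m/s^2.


P = 1000 * 9.81 * 363.9 * 54.7 * 0.91 / 1e6 = 177.6969 MW


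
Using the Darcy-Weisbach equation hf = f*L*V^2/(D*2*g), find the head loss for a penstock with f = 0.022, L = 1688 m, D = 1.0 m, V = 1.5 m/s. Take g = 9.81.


hf = 0.022 * 1688 * 1.5^2 / (1.0 * 2 * 9.81) = 4.2587 m


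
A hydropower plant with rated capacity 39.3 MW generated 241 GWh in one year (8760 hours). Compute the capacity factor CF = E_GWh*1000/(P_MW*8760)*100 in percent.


CF = 241 * 1000 / (39.3 * 8760) * 100 = 70.0036 %


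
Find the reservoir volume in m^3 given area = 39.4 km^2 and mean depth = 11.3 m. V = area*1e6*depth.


V = 39.4 * 1e6 * 11.3 = 4.4522e+08 m^3


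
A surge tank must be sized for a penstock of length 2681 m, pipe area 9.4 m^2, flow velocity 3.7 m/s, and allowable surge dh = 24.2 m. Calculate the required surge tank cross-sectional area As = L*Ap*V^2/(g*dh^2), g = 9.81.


As = 2681 * 9.4 * 3.7^2 / (9.81 * 24.2^2) = 60.0521 m^2


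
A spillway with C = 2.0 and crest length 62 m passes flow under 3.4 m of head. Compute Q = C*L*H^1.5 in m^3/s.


Q = 2.0 * 62 * 3.4^1.5 = 777.3920 m^3/s


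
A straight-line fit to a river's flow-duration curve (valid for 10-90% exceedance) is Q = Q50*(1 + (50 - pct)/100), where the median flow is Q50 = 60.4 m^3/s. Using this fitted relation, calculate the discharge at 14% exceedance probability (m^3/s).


Q = 60.4 * (1 + (50 - 14)/100) = 82.1440 m^3/s


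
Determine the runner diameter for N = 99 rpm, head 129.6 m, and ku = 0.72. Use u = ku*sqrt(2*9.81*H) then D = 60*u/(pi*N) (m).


u = 0.72 * sqrt(2*9.81*129.6) = 36.3065 m/s
D = 60 * 36.3065 / (pi * 99) = 7.0041 m


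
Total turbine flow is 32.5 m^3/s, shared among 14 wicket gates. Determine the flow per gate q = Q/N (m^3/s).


q = 32.5 / 14 = 2.3214 m^3/s


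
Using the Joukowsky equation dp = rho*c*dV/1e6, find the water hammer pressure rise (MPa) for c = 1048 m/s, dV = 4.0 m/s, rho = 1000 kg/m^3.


dp = 1000 * 1048 * 4.0 / 1e6 = 4.1920 MPa


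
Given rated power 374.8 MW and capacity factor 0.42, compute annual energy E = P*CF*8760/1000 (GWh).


E = 374.8 * 0.42 * 8760 / 1000 = 1378.9642 GWh


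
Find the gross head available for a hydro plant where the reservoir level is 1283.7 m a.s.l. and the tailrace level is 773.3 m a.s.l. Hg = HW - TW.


Hg = 1283.7 - 773.3 = 510.4000 m


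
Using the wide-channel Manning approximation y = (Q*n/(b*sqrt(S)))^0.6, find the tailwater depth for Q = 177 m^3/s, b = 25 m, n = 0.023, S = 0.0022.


y = (177 * 0.023 / (25 * 0.0022^0.5))^0.6 = 2.1102 m


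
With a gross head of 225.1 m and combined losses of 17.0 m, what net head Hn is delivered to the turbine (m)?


Hn = 225.1 - 17.0 = 208.1000 m


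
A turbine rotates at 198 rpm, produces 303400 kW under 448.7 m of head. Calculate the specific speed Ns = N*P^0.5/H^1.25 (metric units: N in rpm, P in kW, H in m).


Ns = 198 * 303400^0.5 / 448.7^1.25 = 52.8114


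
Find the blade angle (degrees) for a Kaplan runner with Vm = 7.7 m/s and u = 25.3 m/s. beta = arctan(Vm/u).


beta = arctan(7.7 / 25.3) = 16.9275 degrees


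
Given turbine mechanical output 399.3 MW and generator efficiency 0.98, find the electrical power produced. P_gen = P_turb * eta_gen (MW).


P_gen = 399.3 * 0.98 = 391.3140 MW


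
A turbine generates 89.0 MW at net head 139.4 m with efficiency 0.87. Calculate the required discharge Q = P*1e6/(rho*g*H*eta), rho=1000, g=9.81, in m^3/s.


Q = 89.0 * 1e6 / (1000 * 9.81 * 139.4 * 0.87) = 74.8064 m^3/s


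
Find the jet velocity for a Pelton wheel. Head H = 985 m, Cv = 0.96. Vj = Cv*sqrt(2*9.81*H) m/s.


Vj = 0.96 * sqrt(2*9.81*985) = 133.4562 m/s


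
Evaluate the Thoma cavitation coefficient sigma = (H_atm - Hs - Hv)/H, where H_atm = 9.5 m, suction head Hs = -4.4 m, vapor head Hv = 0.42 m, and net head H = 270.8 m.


sigma = (9.5 - (-4.4) - 0.42) / 270.8 = 0.0498


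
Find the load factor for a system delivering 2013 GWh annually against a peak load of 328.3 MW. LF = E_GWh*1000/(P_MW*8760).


LF = 2013 * 1000 / (328.3 * 8760) = 0.7000


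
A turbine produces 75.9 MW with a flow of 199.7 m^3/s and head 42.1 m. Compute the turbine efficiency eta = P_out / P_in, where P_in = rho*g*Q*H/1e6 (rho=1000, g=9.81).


P_in = 1000 * 9.81 * 199.7 * 42.1 / 1e6 = 82.4763 MW
eta = 75.9 / 82.4763 = 0.9203


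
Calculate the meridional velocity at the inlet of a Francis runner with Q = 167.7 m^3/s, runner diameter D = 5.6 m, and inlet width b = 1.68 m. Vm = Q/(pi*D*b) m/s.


Vm = 167.7 / (pi * 5.6 * 1.68) = 5.6740 m/s


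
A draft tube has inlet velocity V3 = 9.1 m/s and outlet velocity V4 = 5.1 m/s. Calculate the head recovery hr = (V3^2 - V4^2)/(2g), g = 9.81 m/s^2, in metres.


hr = (9.1^2 - 5.1^2) / (2*9.81) = 2.8950 m


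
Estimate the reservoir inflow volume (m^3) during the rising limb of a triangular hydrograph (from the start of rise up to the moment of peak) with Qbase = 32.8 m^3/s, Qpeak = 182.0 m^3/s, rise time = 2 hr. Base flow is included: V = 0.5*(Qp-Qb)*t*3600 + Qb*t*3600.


V = 0.5*(182.0 - 32.8)*2*3600 + 32.8*2*3600 = 773280.0000 m^3


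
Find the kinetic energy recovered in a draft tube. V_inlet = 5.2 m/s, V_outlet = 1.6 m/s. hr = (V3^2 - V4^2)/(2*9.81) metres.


hr = (5.2^2 - 1.6^2) / (2*9.81) = 1.2477 m


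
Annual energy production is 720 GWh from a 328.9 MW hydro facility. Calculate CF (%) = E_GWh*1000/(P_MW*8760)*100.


CF = 720 * 1000 / (328.9 * 8760) * 100 = 24.9899 %


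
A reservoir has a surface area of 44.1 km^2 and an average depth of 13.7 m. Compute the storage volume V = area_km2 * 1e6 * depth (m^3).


V = 44.1 * 1e6 * 13.7 = 6.0417e+08 m^3


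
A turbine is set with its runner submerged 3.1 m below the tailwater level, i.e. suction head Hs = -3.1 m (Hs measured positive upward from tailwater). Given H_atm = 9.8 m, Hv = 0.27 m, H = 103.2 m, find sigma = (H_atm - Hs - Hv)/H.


sigma = (9.8 - (-3.1) - 0.27) / 103.2 = 0.1224


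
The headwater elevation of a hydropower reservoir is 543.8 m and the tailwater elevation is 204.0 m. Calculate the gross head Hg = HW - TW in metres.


Hg = 543.8 - 204.0 = 339.8000 m


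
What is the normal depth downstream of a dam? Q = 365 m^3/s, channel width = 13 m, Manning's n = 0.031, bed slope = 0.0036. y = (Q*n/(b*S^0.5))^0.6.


y = (365 * 0.031 / (13 * 0.0036^0.5))^0.6 = 4.9766 m


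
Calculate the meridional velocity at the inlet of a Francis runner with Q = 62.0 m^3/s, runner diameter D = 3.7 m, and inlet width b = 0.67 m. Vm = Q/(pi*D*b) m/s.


Vm = 62.0 / (pi * 3.7 * 0.67) = 7.9610 m/s


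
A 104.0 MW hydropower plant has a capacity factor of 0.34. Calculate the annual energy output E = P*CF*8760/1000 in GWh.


E = 104.0 * 0.34 * 8760 / 1000 = 309.7536 GWh


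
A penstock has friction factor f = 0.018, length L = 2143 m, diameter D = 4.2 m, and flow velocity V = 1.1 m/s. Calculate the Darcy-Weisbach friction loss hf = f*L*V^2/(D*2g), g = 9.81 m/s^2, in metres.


hf = 0.018 * 2143 * 1.1^2 / (4.2 * 2 * 9.81) = 0.5664 m


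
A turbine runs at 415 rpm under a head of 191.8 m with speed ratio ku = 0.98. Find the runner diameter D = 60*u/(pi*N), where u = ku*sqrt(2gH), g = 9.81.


u = 0.98 * sqrt(2*9.81*191.8) = 60.1174 m/s
D = 60 * 60.1174 / (pi * 415) = 2.7666 m


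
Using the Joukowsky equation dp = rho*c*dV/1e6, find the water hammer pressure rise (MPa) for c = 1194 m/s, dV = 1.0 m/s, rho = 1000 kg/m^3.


dp = 1000 * 1194 * 1.0 / 1e6 = 1.1940 MPa


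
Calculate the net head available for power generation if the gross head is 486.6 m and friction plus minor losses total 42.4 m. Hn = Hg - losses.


Hn = 486.6 - 42.4 = 444.2000 m


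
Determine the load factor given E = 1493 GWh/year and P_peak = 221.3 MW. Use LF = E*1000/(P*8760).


LF = 1493 * 1000 / (221.3 * 8760) = 0.7701


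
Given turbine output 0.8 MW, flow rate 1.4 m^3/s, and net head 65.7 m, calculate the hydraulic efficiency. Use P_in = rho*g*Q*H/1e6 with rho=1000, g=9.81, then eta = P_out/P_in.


P_in = 1000 * 9.81 * 1.4 * 65.7 / 1e6 = 0.9023 MW
eta = 0.8 / 0.9023 = 0.8866


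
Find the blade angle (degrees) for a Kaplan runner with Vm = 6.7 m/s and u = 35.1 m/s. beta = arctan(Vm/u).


beta = arctan(6.7 / 35.1) = 10.8068 degrees


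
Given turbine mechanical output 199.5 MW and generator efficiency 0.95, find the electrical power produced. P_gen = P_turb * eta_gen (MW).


P_gen = 199.5 * 0.95 = 189.5250 MW


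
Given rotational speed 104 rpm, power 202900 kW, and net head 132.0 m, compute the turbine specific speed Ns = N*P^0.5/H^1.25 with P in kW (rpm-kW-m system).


Ns = 104 * 202900^0.5 / 132.0^1.25 = 104.7025


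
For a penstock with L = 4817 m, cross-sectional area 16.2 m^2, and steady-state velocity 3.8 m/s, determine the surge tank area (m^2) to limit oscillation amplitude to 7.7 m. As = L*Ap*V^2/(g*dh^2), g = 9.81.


As = 4817 * 16.2 * 3.8^2 / (9.81 * 7.7^2) = 1937.3514 m^2


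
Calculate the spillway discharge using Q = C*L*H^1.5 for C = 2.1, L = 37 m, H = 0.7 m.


Q = 2.1 * 37 * 0.7^1.5 = 45.5059 m^3/s


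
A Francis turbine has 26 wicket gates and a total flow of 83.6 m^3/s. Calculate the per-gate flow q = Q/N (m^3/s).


q = 83.6 / 26 = 3.2154 m^3/s


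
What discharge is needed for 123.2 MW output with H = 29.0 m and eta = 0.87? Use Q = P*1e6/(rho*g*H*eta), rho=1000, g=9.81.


Q = 123.2 * 1e6 / (1000 * 9.81 * 29.0 * 0.87) = 497.7651 m^3/s


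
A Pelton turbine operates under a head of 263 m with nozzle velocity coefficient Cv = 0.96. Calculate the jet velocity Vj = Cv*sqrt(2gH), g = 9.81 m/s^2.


Vj = 0.96 * sqrt(2*9.81*263) = 68.9602 m/s


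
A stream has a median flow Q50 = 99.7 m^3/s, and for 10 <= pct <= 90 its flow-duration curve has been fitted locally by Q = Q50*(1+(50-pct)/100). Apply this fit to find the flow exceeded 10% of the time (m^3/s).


Q = 99.7 * (1 + (50 - 10)/100) = 139.5800 m^3/s


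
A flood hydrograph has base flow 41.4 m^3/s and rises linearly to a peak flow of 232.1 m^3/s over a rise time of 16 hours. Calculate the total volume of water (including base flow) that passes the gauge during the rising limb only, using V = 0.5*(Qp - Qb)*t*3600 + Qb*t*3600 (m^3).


V = 0.5*(232.1 - 41.4)*16*3600 + 41.4*16*3600 = 7.8768e+06 m^3


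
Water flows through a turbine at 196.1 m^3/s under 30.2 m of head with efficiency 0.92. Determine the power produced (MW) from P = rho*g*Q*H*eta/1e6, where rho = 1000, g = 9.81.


P = 1000 * 9.81 * 196.1 * 30.2 * 0.92 / 1e6 = 53.4492 MW


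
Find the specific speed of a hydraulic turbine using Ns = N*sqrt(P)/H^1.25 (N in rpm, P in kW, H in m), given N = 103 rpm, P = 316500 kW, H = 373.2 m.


Ns = 103 * 316500^0.5 / 373.2^1.25 = 35.3262


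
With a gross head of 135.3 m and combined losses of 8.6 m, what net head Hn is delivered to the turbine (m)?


Hn = 135.3 - 8.6 = 126.7000 m


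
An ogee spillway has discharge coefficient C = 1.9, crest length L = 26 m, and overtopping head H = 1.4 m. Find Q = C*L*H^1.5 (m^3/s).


Q = 1.9 * 26 * 1.4^1.5 = 81.8312 m^3/s


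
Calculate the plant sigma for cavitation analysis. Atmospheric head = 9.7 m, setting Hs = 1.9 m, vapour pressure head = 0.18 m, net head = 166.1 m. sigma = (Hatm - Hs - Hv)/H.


sigma = (9.7 - 1.9 - 0.18) / 166.1 = 0.0459


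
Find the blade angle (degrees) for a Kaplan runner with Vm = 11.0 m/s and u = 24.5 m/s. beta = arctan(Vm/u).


beta = arctan(11.0 / 24.5) = 24.1791 degrees


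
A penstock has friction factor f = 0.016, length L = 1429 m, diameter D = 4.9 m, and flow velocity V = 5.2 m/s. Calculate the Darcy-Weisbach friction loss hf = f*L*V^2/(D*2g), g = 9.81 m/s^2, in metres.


hf = 0.016 * 1429 * 5.2^2 / (4.9 * 2 * 9.81) = 6.4308 m


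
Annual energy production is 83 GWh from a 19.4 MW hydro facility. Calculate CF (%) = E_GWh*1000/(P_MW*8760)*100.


CF = 83 * 1000 / (19.4 * 8760) * 100 = 48.8396 %


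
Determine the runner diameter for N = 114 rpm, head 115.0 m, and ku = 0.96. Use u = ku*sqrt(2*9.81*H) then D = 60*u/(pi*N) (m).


u = 0.96 * sqrt(2*9.81*115.0) = 45.6005 m/s
D = 60 * 45.6005 / (pi * 114) = 7.6395 m


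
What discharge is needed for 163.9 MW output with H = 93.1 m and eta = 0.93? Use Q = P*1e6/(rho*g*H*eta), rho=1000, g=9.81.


Q = 163.9 * 1e6 / (1000 * 9.81 * 93.1 * 0.93) = 192.9645 m^3/s


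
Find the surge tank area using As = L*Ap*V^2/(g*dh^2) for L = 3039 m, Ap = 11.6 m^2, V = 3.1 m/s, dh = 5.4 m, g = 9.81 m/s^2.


As = 3039 * 11.6 * 3.1^2 / (9.81 * 5.4^2) = 1184.2831 m^2


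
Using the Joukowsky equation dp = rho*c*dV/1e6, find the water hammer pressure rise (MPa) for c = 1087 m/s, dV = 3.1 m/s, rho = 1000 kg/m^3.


dp = 1000 * 1087 * 3.1 / 1e6 = 3.3697 MPa


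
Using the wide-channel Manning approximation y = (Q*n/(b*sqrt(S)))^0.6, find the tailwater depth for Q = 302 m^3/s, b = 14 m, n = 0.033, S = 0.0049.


y = (302 * 0.033 / (14 * 0.0049^0.5))^0.6 = 4.0214 m


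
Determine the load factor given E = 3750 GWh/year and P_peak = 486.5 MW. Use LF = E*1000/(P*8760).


LF = 3750 * 1000 / (486.5 * 8760) = 0.8799


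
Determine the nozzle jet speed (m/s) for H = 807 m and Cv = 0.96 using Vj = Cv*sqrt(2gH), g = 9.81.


Vj = 0.96 * sqrt(2*9.81*807) = 120.7974 m/s


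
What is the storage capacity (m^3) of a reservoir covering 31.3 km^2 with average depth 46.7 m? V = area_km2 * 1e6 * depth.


V = 31.3 * 1e6 * 46.7 = 1.4617e+09 m^3


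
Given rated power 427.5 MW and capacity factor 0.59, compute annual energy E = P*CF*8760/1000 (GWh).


E = 427.5 * 0.59 * 8760 / 1000 = 2209.4910 GWh


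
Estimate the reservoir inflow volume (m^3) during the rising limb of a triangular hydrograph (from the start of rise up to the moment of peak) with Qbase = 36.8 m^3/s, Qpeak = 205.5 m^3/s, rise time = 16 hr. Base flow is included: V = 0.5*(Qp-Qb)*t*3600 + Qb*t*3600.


V = 0.5*(205.5 - 36.8)*16*3600 + 36.8*16*3600 = 6.9782e+06 m^3


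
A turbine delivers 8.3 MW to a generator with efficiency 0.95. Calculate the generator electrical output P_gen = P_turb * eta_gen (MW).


P_gen = 8.3 * 0.95 = 7.8850 MW


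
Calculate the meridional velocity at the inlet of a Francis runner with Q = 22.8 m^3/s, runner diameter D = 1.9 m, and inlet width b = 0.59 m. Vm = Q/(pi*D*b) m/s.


Vm = 22.8 / (pi * 1.9 * 0.59) = 6.4741 m/s


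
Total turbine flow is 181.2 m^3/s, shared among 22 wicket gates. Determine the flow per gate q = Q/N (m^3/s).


q = 181.2 / 22 = 8.2364 m^3/s


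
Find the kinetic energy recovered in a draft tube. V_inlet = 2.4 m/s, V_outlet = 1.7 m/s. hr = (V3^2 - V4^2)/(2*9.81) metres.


hr = (2.4^2 - 1.7^2) / (2*9.81) = 0.1463 m


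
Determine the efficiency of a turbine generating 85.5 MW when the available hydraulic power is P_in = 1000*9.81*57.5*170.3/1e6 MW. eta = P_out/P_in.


P_in = 1000 * 9.81 * 57.5 * 170.3 / 1e6 = 96.0620 MW
eta = 85.5 / 96.0620 = 0.8901


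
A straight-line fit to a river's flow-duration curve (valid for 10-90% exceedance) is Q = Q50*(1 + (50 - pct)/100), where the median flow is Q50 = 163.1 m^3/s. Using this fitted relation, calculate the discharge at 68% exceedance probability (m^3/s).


Q = 163.1 * (1 + (50 - 68)/100) = 133.7420 m^3/s


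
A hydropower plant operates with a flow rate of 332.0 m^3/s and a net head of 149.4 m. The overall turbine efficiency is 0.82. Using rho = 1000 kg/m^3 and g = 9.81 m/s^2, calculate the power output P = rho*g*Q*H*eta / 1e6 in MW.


P = 1000 * 9.81 * 332.0 * 149.4 * 0.82 / 1e6 = 398.9988 MW


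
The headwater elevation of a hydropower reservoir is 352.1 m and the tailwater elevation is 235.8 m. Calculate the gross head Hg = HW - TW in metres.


Hg = 352.1 - 235.8 = 116.3000 m


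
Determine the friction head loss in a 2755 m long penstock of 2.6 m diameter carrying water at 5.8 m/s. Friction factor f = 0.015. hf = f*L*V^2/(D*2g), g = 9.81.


hf = 0.015 * 2755 * 5.8^2 / (2.6 * 2 * 9.81) = 27.2519 m


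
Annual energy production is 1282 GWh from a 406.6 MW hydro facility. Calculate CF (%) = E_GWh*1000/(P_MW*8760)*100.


CF = 1282 * 1000 / (406.6 * 8760) * 100 = 35.9929 %


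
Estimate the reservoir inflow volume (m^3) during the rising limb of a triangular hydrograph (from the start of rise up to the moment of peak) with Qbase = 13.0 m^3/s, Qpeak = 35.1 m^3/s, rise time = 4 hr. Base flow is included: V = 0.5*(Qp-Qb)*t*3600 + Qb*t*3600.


V = 0.5*(35.1 - 13.0)*4*3600 + 13.0*4*3600 = 346320.0000 m^3


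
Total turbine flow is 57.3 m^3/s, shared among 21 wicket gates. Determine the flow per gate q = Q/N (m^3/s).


q = 57.3 / 21 = 2.7286 m^3/s


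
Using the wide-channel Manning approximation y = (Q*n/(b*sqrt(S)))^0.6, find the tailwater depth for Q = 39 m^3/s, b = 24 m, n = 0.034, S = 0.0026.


y = (39 * 0.034 / (24 * 0.0026^0.5))^0.6 = 1.0493 m


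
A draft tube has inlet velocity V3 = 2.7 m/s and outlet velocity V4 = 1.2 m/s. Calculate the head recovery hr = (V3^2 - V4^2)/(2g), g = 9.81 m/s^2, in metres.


hr = (2.7^2 - 1.2^2) / (2*9.81) = 0.2982 m


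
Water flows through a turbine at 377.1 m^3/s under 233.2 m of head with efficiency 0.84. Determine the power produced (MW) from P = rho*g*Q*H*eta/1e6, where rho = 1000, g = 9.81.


P = 1000 * 9.81 * 377.1 * 233.2 * 0.84 / 1e6 = 724.6585 MW


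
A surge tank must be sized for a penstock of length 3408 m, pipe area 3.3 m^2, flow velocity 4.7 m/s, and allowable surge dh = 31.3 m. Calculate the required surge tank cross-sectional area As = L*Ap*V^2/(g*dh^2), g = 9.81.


As = 3408 * 3.3 * 4.7^2 / (9.81 * 31.3^2) = 25.8495 m^2


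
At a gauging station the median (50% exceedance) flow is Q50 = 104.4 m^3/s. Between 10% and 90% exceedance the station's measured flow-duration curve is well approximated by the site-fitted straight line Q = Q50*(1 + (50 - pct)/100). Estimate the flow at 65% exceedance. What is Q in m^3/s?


Q = 104.4 * (1 + (50 - 65)/100) = 88.7400 m^3/s
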